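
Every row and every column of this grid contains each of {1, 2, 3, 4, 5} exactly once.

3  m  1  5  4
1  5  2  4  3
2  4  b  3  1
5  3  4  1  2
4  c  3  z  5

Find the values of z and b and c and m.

z = 2, b = 5, c = 1, m = 2

At (row 1, col 2): row 1 already has {1, 3, 4, 5}, so the value is 2.
For row 5, column 4: column 4 already has {1, 3, 4, 5}; that leaves 2.
Cell (5,2): row 5 already has {2, 3, 4, 5} → 1.
At (row 3, col 3): row 3 already has {1, 2, 3, 4}, so the value is 5.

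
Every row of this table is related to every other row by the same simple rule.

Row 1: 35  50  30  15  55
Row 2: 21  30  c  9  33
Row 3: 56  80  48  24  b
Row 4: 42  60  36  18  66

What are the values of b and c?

b = 88, c = 18

Each row is a constant multiple of every other row — this is a multiplication table with the headers hidden.
Row 3 is 24/15 = 8/5 times row 1, so its entry in column 5 is 55 × 8/5 = 88.
Row 2 is 9/15 = 3/5 times row 1, so its entry in column 3 is 30 × 3/5 = 18.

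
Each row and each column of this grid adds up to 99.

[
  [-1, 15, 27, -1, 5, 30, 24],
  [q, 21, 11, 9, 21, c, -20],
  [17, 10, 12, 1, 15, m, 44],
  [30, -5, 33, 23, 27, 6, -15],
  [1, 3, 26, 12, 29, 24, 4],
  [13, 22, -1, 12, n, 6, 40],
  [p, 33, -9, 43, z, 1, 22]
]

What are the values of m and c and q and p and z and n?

m = 0, c = 32, q = 25, p = 14, z = -5, n = 7

Row 6 has 13 + 22 − 1 + 12 + 6 + 40 = 92; the blank must be 99 − 92 = 7.
Column 5 has 5 + 21 + 15 + 27 + 29 + 7 = 104; the blank must be 99 − 104 = -5.
Row 7 has 33 − 9 + 43 − 5 + 1 + 22 = 85; the blank must be 99 − 85 = 14.
Column 1 has -1 + 17 + 30 + 1 + 13 + 14 = 74; the blank must be 99 − 74 = 25.
Row 2 has 25 + 21 + 11 + 9 + 21 − 20 = 67; the blank must be 99 − 67 = 32.
Row 3 has 17 + 10 + 12 + 1 + 15 + 44 = 99; the blank must be 99 − 99 = 0.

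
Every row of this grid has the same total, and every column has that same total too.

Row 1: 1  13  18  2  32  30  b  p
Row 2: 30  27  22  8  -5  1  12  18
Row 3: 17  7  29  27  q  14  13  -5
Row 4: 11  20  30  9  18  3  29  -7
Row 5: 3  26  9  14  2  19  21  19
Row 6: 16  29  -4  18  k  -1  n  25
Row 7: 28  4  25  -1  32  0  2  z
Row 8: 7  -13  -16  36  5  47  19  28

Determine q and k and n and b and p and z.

Rows 2 and 4 both sum to 113, so that's the common total.
The known cells in row 3 total 102, leaving 113 − 102 = 11 for the blank.
The known cells in column 5 total 95, leaving 113 − 95 = 18 for the blank.
The known cells in row 7 total 90, leaving 113 − 90 = 23 for the blank.
The known cells in column 8 total 101, leaving 113 − 101 = 12 for the blank.
The known cells in row 1 total 108, leaving 113 − 108 = 5 for the blank.
The known cells in row 6 total 101, leaving 113 − 101 = 12 for the blank.

q = 11, k = 18, n = 12, b = 5, p = 12, z = 23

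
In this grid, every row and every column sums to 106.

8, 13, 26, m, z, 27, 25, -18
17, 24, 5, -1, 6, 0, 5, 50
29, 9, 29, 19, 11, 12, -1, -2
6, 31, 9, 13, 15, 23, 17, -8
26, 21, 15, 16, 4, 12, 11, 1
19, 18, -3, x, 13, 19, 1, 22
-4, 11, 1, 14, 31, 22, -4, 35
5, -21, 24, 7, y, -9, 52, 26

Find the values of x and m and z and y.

x = 17, m = 21, z = 4, y = 22

Row 6 has 19 + 18 − 3 + 13 + 19 + 1 + 22 = 89; the blank must be 106 − 89 = 17.
Row 8 has 5 − 21 + 24 + 7 − 9 + 52 + 26 = 84; the blank must be 106 − 84 = 22.
Column 4 has -1 + 19 + 13 + 16 + 17 + 14 + 7 = 85; the blank must be 106 − 85 = 21.
Row 1 has 8 + 13 + 26 + 21 + 27 + 25 − 18 = 102; the blank must be 106 − 102 = 4.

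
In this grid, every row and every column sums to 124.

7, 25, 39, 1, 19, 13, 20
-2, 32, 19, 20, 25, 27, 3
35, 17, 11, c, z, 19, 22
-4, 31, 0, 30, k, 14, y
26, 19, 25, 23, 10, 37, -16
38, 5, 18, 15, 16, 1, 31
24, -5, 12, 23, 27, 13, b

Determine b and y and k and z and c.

b = 30, y = 34, k = 19, z = 8, c = 12

Column 4: 1 + 20 + 30 + 23 + 15 + 23 = 112, so its missing entry is 124 − 112 = 12.
Row 3: 35 + 17 + 11 + 12 + 19 + 22 = 116, so its missing entry is 124 − 116 = 8.
Column 5: 19 + 25 + 8 + 10 + 16 + 27 = 105, so its missing entry is 124 − 105 = 19.
Row 4: -4 + 31 + 0 + 30 + 19 + 14 = 90, so its missing entry is 124 − 90 = 34.
Row 7: 24 − 5 + 12 + 23 + 27 + 13 = 94, so its missing entry is 124 − 94 = 30.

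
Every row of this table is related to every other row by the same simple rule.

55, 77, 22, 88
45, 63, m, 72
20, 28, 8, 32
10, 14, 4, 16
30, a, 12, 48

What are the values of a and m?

Each row is a constant multiple of every other row — this is a multiplication table with the headers hidden.
Row 5 is 30/55 = 6/11 times row 1, so its entry in column 2 is 77 × 6/11 = 42.
Row 2 is 45/55 = 9/11 times row 1, so its entry in column 3 is 22 × 9/11 = 18.

a = 42, m = 18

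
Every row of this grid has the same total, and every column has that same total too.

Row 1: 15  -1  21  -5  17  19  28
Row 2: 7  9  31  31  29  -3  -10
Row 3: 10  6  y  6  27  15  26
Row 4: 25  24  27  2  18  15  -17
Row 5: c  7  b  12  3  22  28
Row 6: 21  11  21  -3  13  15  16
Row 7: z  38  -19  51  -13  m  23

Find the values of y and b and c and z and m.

Rows 1 and 2 both sum to 94, so that's the common total.
Row 3: 10 + 6 + 6 + 27 + 15 + 26 = 90, so its missing entry is 94 − 90 = 4.
Column 6: 19 − 3 + 15 + 15 + 22 + 15 = 83, so its missing entry is 94 − 83 = 11.
Column 3: 21 + 31 + 4 + 27 + 21 − 19 = 85, so its missing entry is 94 − 85 = 9.
Row 5: 7 + 9 + 12 + 3 + 22 + 28 = 81, so its missing entry is 94 − 81 = 13.
Row 7: 38 − 19 + 51 − 13 + 11 + 23 = 91, so its missing entry is 94 − 91 = 3.

y = 4, b = 9, c = 13, z = 3, m = 11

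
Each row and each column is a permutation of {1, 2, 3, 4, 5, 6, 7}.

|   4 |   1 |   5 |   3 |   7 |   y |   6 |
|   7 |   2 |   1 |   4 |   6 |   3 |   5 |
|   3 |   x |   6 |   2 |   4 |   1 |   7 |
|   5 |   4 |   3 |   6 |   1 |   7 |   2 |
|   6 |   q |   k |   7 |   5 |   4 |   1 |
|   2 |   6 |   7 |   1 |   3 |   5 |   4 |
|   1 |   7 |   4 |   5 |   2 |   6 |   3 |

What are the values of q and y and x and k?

For row 5, column 3: column 3 already has {1, 3, 4, 5, 6, 7}; that leaves 2.
Cell (5,2): row 5 already has {1, 2, 4, 5, 6, 7} → 3.
At (row 3, col 2): row 3 already has {1, 2, 3, 4, 6, 7}, so the value is 5.
At (row 1, col 6): row 1 already has {1, 3, 4, 5, 6, 7}, so the value is 2.

q = 3, y = 2, x = 5, k = 2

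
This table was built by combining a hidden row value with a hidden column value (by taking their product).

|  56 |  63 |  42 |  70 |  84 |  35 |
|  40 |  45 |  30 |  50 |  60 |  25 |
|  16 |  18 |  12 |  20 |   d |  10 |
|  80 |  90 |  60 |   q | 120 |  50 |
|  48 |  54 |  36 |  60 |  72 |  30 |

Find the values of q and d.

Each row is a constant multiple of every other row — this is a multiplication table with the headers hidden.
Row 4 is 50/35 = 10/7 times row 1, so its entry in column 4 is 70 × 10/7 = 100.
Row 3 is 10/35 = 2/7 times row 1, so its entry in column 5 is 84 × 2/7 = 24.

q = 100, d = 24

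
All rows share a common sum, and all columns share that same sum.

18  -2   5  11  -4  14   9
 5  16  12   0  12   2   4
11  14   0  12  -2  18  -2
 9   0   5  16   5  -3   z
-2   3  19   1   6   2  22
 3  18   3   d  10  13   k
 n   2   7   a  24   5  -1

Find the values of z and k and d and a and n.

Rows 1 and 2 both sum to 51, so that's the common total.
The known cells in row 4 total 32, leaving 51 − 32 = 19 for the blank.
The known cells in column 7 total 51, leaving 51 − 51 = 0 for the blank.
The known cells in column 1 total 44, leaving 51 − 44 = 7 for the blank.
The known cells in row 6 total 47, leaving 51 − 47 = 4 for the blank.
The known cells in row 7 total 44, leaving 51 − 44 = 7 for the blank.

z = 19, k = 0, d = 4, a = 7, n = 7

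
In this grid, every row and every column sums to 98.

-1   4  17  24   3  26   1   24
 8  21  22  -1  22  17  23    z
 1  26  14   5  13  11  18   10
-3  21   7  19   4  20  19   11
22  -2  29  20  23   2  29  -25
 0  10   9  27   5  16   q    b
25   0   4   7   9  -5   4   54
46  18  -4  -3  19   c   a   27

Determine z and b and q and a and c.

z = -14, b = 11, q = 20, a = -16, c = 11

Row 2 has 8 + 21 + 22 − 1 + 22 + 17 + 23 = 112; the blank must be 98 − 112 = -14.
Column 8 has 24 − 14 + 10 + 11 − 25 + 54 + 27 = 87; the blank must be 98 − 87 = 11.
Row 6 has 0 + 10 + 9 + 27 + 5 + 16 + 11 = 78; the blank must be 98 − 78 = 20.
Column 7 has 1 + 23 + 18 + 19 + 29 + 20 + 4 = 114; the blank must be 98 − 114 = -16.
Row 8 has 46 + 18 − 4 − 3 + 19 − 16 + 27 = 87; the blank must be 98 − 87 = 11.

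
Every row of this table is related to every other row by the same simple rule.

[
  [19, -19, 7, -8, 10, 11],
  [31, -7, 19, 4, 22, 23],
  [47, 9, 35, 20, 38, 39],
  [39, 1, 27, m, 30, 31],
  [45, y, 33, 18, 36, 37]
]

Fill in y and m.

The difference between any two rows is the same in every column — this is an addition table with the headers hidden.
Row 5 minus row 1 is 45 − 19 = 26, so its entry in column 2 is -19 + 26 = 7.
Row 4 minus row 1 is 39 − 19 = 20, so its entry in column 4 is -8 + 20 = 12.

y = 7, m = 12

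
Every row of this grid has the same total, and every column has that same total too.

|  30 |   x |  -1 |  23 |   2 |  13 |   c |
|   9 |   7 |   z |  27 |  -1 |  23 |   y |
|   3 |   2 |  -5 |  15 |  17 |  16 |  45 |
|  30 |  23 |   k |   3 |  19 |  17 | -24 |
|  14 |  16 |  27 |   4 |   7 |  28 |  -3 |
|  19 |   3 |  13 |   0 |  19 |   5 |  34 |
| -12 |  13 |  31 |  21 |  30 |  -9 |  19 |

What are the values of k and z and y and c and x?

Rows 3 and 5 both sum to 93, so that's the common total.
The known cells in column 2 total 64, leaving 93 − 64 = 29 for the blank.
The known cells in row 1 total 96, leaving 93 − 96 = -3 for the blank.
The known cells in column 7 total 68, leaving 93 − 68 = 25 for the blank.
The known cells in row 2 total 90, leaving 93 − 90 = 3 for the blank.
The known cells in row 4 total 68, leaving 93 − 68 = 25 for the blank.

k = 25, z = 3, y = 25, c = -3, x = 29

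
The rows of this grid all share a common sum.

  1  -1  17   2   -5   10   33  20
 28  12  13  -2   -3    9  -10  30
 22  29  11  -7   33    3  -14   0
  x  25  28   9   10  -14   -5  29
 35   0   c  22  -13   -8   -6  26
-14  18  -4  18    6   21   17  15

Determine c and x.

Row 1 sums to 77 and so does row 2; that's the common total.
In row 5 the known cells total 56, leaving 77 − 56 = 21.
In row 4 the known cells total 82, leaving 77 − 82 = -5.

c = 21, x = -5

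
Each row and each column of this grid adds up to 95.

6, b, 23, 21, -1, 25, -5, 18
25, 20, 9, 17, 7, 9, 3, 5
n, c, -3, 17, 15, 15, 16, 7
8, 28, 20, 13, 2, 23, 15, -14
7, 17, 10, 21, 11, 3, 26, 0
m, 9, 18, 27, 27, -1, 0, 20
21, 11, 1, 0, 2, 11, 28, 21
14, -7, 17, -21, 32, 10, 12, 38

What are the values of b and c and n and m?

b = 8, c = 9, n = 19, m = -5

Row 1 has 6 + 23 + 21 − 1 + 25 − 5 + 18 = 87; the blank must be 95 − 87 = 8.
Row 6 has 9 + 18 + 27 + 27 − 1 + 0 + 20 = 100; the blank must be 95 − 100 = -5.
Column 1 has 6 + 25 + 8 + 7 − 5 + 21 + 14 = 76; the blank must be 95 − 76 = 19.
Row 3 has 19 − 3 + 17 + 15 + 15 + 16 + 7 = 86; the blank must be 95 − 86 = 9.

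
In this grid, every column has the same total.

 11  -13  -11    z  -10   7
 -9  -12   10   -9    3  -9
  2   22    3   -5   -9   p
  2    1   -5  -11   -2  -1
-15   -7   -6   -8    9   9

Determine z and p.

z = 24, p = -15

Column 2 sums to -9 and so does column 5; that's the common total.
In column 4 the known cells total -33, leaving -9 − (-33) = 24.
In column 6 the known cells total 6, leaving -9 − 6 = -15.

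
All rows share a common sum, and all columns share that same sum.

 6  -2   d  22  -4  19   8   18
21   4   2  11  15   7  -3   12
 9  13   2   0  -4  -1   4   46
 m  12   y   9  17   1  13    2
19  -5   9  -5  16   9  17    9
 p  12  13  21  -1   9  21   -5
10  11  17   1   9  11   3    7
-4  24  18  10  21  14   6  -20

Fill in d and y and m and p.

Rows 2 and 3 both sum to 69, so that's the common total.
Row 1: 6 − 2 + 22 − 4 + 19 + 8 + 18 = 67, so its missing entry is 69 − 67 = 2.
Row 6: 12 + 13 + 21 − 1 + 9 + 21 − 5 = 70, so its missing entry is 69 − 70 = -1.
Column 3: 2 + 2 + 2 + 9 + 13 + 17 + 18 = 63, so its missing entry is 69 − 63 = 6.
Row 4: 12 + 6 + 9 + 17 + 1 + 13 + 2 = 60, so its missing entry is 69 − 60 = 9.

d = 2, y = 6, m = 9, p = -1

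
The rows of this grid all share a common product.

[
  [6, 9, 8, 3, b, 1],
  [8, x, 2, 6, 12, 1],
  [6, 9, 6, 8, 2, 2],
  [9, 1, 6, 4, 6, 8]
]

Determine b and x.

Rows 3 and 4 each multiply to 10368, so every row has product 10368.
Row 1: 6×9×8×3×1 = 1296, so the missing entry is 10368 ÷ 1296 = 8.
Row 2: 8×2×6×12×1 = 1152, so the missing entry is 10368 ÷ 1152 = 9.

b = 8, x = 9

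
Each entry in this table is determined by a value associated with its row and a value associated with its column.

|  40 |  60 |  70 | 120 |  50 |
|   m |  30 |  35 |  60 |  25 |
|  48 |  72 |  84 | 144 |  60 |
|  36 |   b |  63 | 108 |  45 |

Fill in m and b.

Each row is a constant multiple of every other row — this is a multiplication table with the headers hidden.
Row 2 is 35/70 = 1/2 times row 1, so its entry in column 1 is 40 × 1/2 = 20.
Row 4 is 63/70 = 9/10 times row 1, so its entry in column 2 is 60 × 9/10 = 54.

m = 20, b = 54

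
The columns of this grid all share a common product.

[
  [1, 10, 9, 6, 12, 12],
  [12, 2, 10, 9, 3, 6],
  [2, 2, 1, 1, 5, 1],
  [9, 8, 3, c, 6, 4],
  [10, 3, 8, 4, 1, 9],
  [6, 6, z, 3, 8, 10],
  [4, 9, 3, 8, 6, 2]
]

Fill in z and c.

Columns 1 and 5 each multiply to 51840, so every column has product 51840.
Column 3: 9×10×1×3×8×3 = 6480, so the missing entry is 51840 ÷ 6480 = 8.
Column 4: 6×9×1×4×3×8 = 5184, so the missing entry is 51840 ÷ 5184 = 10.

z = 8, c = 10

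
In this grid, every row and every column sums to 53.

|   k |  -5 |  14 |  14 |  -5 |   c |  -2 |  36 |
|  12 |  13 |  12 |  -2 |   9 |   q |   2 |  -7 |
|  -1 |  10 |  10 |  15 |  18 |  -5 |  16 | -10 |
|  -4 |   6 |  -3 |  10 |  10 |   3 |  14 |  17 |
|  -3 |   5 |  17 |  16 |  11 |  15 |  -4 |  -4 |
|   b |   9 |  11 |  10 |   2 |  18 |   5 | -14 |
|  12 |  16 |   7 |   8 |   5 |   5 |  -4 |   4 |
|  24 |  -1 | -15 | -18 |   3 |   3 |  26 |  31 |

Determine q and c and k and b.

The known cells in row 6 total 41, leaving 53 − 41 = 12 for the blank.
The known cells in column 1 total 52, leaving 53 − 52 = 1 for the blank.
The known cells in row 1 total 53, leaving 53 − 53 = 0 for the blank.
The known cells in row 2 total 39, leaving 53 − 39 = 14 for the blank.

q = 14, c = 0, k = 1, b = 12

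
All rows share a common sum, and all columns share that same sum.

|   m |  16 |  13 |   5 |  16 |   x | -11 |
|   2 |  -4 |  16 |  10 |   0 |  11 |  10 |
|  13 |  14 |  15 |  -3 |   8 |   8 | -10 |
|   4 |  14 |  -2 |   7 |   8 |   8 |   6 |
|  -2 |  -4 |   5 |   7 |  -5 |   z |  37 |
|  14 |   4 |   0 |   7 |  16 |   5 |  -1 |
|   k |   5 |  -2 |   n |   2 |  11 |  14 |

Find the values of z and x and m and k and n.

z = 7, x = -5, m = 11, k = 3, n = 12

Rows 2 and 3 both sum to 45, so that's the common total.
Row 5: -2 − 4 + 5 + 7 − 5 + 37 = 38, so its missing entry is 45 − 38 = 7.
Column 6: 11 + 8 + 8 + 7 + 5 + 11 = 50, so its missing entry is 45 − 50 = -5.
Row 1: 16 + 13 + 5 + 16 − 5 − 11 = 34, so its missing entry is 45 − 34 = 11.
Column 1: 11 + 2 + 13 + 4 − 2 + 14 = 42, so its missing entry is 45 − 42 = 3.
Row 7: 3 + 5 − 2 + 2 + 11 + 14 = 33, so its missing entry is 45 − 33 = 12.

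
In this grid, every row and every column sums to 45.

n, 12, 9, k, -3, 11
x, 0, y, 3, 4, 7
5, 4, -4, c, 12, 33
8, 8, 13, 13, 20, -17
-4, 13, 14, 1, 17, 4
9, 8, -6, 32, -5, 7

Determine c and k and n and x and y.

The known cells in column 3 total 26, leaving 45 − 26 = 19 for the blank.
The known cells in row 3 total 50, leaving 45 − 50 = -5 for the blank.
The known cells in column 4 total 44, leaving 45 − 44 = 1 for the blank.
The known cells in row 1 total 30, leaving 45 − 30 = 15 for the blank.
The known cells in row 2 total 33, leaving 45 − 33 = 12 for the blank.

c = -5, k = 1, n = 15, x = 12, y = 19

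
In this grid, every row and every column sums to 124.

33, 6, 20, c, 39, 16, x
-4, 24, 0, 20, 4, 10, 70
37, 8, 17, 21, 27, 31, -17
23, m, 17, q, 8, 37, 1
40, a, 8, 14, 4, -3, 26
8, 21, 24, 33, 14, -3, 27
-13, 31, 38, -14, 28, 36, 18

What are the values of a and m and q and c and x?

The known cells in column 7 total 125, leaving 124 − 125 = -1 for the blank.
The known cells in row 1 total 113, leaving 124 − 113 = 11 for the blank.
The known cells in column 4 total 85, leaving 124 − 85 = 39 for the blank.
The known cells in row 4 total 125, leaving 124 − 125 = -1 for the blank.
The known cells in row 5 total 89, leaving 124 − 89 = 35 for the blank.

a = 35, m = -1, q = 39, c = 11, x = -1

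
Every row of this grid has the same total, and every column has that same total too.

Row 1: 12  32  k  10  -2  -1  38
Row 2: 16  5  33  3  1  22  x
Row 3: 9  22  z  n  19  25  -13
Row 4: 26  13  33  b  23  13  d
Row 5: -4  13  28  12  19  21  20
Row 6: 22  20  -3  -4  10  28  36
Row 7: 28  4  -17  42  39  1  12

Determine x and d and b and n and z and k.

x = 29, d = -13, b = 14, n = 32, z = 15, k = 20

Rows 5 and 6 both sum to 109, so that's the common total.
Row 1 has 12 + 32 + 10 − 2 − 1 + 38 = 89; the blank must be 109 − 89 = 20.
Column 3 has 20 + 33 + 33 + 28 − 3 − 17 = 94; the blank must be 109 − 94 = 15.
Row 3 has 9 + 22 + 15 + 19 + 25 − 13 = 77; the blank must be 109 − 77 = 32.
Column 4 has 10 + 3 + 32 + 12 − 4 + 42 = 95; the blank must be 109 − 95 = 14.
Row 4 has 26 + 13 + 33 + 14 + 23 + 13 = 122; the blank must be 109 − 122 = -13.
Row 2 has 16 + 5 + 33 + 3 + 1 + 22 = 80; the blank must be 109 − 80 = 29.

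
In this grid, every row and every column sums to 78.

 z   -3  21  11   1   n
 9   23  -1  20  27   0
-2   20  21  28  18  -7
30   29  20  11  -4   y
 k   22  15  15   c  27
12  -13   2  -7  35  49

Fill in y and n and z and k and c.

Column 5 has 1 + 27 + 18 − 4 + 35 = 77; the blank must be 78 − 77 = 1.
Row 5 has 22 + 15 + 15 + 1 + 27 = 80; the blank must be 78 − 80 = -2.
Column 1 has 9 − 2 + 30 − 2 + 12 = 47; the blank must be 78 − 47 = 31.
Row 1 has 31 − 3 + 21 + 11 + 1 = 61; the blank must be 78 − 61 = 17.
Row 4 has 30 + 29 + 20 + 11 − 4 = 86; the blank must be 78 − 86 = -8.

y = -8, n = 17, z = 31, k = -2, c = 1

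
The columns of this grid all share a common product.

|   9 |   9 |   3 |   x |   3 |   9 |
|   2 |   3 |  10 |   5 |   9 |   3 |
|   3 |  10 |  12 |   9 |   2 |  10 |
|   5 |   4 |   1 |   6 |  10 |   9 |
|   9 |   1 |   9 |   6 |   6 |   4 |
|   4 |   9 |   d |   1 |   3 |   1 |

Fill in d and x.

Columns 5 and 6 each multiply to 9720, so every column has product 9720.
Column 3: 3×10×12×1×9 = 3240, so the missing entry is 9720 ÷ 3240 = 3.
Column 4: 5×9×6×6×1 = 1620, so the missing entry is 9720 ÷ 1620 = 6.

d = 3, x = 6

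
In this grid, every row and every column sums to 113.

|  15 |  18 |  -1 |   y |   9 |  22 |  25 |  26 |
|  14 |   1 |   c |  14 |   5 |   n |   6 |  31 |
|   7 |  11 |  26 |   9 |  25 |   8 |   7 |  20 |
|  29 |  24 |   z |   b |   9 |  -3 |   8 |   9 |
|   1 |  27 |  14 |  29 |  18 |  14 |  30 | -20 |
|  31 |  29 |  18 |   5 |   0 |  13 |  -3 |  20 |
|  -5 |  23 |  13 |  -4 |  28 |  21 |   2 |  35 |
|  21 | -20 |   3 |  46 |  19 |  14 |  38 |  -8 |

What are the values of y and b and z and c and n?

Column 6: 22 + 8 − 3 + 14 + 13 + 21 + 14 = 89, so its missing entry is 113 − 89 = 24.
Row 2: 14 + 1 + 14 + 5 + 24 + 6 + 31 = 95, so its missing entry is 113 − 95 = 18.
Row 1: 15 + 18 − 1 + 9 + 22 + 25 + 26 = 114, so its missing entry is 113 − 114 = -1.
Column 4: -1 + 14 + 9 + 29 + 5 − 4 + 46 = 98, so its missing entry is 113 − 98 = 15.
Row 4: 29 + 24 + 15 + 9 − 3 + 8 + 9 = 91, so its missing entry is 113 − 91 = 22.

y = -1, b = 15, z = 22, c = 18, n = 24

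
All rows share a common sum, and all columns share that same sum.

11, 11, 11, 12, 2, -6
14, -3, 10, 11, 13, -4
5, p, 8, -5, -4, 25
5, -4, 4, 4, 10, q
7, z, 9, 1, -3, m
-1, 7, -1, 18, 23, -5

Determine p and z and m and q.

Rows 1 and 2 both sum to 41, so that's the common total.
The known cells in row 3 total 29, leaving 41 − 29 = 12 for the blank.
The known cells in column 2 total 23, leaving 41 − 23 = 18 for the blank.
The known cells in row 5 total 32, leaving 41 − 32 = 9 for the blank.
The known cells in row 4 total 19, leaving 41 − 19 = 22 for the blank.

p = 12, z = 18, m = 9, q = 22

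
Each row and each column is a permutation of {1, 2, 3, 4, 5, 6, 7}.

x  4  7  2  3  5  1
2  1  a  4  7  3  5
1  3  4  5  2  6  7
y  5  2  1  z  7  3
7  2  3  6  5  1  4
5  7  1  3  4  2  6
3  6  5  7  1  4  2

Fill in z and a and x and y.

At (row 2, col 3): row 2 already has {1, 2, 3, 4, 5, 7}, so the value is 6.
For row 4, column 5: column 5 already has {1, 2, 3, 4, 5, 7}; that leaves 6.
For row 4, column 1: row 4 already has {1, 2, 3, 5, 6, 7}; that leaves 4.
Cell (1,1): row 1 already has {1, 2, 3, 4, 5, 7} → 6.

z = 6, a = 6, x = 6, y = 4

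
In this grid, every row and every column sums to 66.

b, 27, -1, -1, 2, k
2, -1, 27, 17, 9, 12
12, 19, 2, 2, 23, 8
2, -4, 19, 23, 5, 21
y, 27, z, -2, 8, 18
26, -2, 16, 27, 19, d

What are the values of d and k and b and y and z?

Row 6: 26 − 2 + 16 + 27 + 19 = 86, so its missing entry is 66 − 86 = -20.
Column 3: -1 + 27 + 2 + 19 + 16 = 63, so its missing entry is 66 − 63 = 3.
Row 5: 27 + 3 − 2 + 8 + 18 = 54, so its missing entry is 66 − 54 = 12.
Column 1: 2 + 12 + 2 + 12 + 26 = 54, so its missing entry is 66 − 54 = 12.
Row 1: 12 + 27 − 1 − 1 + 2 = 39, so its missing entry is 66 − 39 = 27.

d = -20, k = 27, b = 12, y = 12, z = 3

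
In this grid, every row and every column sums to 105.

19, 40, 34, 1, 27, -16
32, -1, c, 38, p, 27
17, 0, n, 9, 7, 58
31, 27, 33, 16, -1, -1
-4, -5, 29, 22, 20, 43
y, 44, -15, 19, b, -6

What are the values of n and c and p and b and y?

n = 14, c = 10, p = -1, b = 53, y = 10

The known cells in column 1 total 95, leaving 105 − 95 = 10 for the blank.
The known cells in row 6 total 52, leaving 105 − 52 = 53 for the blank.
The known cells in column 5 total 106, leaving 105 − 106 = -1 for the blank.
The known cells in row 2 total 95, leaving 105 − 95 = 10 for the blank.
The known cells in row 3 total 91, leaving 105 − 91 = 14 for the blank.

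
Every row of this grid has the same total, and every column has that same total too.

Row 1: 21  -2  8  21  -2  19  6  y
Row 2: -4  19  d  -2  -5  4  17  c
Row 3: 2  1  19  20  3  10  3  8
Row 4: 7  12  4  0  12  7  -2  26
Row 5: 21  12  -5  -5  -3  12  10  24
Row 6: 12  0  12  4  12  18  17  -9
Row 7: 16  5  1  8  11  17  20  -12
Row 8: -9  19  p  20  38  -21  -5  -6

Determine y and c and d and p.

y = -5, c = 40, d = -3, p = 30

Rows 3 and 4 both sum to 66, so that's the common total.
Row 1 has 21 − 2 + 8 + 21 − 2 + 19 + 6 = 71; the blank must be 66 − 71 = -5.
Column 8 has -5 + 8 + 26 + 24 − 9 − 12 − 6 = 26; the blank must be 66 − 26 = 40.
Row 2 has -4 + 19 − 2 − 5 + 4 + 17 + 40 = 69; the blank must be 66 − 69 = -3.
Row 8 has -9 + 19 + 20 + 38 − 21 − 5 − 6 = 36; the blank must be 66 − 36 = 30.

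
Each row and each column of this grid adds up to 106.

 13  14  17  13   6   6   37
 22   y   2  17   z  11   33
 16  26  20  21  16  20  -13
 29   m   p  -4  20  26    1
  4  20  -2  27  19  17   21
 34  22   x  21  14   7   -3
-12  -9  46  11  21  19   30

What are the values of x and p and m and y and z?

The known cells in column 5 total 96, leaving 106 − 96 = 10 for the blank.
The known cells in row 2 total 95, leaving 106 − 95 = 11 for the blank.
The known cells in column 2 total 84, leaving 106 − 84 = 22 for the blank.
The known cells in row 4 total 94, leaving 106 − 94 = 12 for the blank.
The known cells in row 6 total 95, leaving 106 − 95 = 11 for the blank.

x = 11, p = 12, m = 22, y = 11, z = 10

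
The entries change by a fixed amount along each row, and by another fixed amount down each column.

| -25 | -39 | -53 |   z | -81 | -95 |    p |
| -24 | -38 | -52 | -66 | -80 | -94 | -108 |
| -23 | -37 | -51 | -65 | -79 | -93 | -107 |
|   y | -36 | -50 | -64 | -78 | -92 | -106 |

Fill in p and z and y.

Along each row the entries change by -14 per step; down each column they change by 1.
Row 1: from -25 at column 1, stepping by -14 to column 7 gives -109.
Row 1: from -25 at column 1, stepping by -14 to column 4 gives -67.
Row 4: from -36 at column 2, stepping by -14 to column 1 gives -22.

p = -109, z = -67, y = -22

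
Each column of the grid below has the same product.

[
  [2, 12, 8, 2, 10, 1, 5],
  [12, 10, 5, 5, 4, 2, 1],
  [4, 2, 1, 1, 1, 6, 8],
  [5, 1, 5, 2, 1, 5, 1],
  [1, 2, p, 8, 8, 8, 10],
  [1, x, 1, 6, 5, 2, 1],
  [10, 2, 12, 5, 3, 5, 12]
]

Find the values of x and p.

x = 5, p = 2

Columns 1 and 6 each multiply to 4800, so every column has product 4800.
Column 2: 12×10×2×1×2×2 = 960, so the missing entry is 4800 ÷ 960 = 5.
Column 3: 8×5×1×5×1×12 = 2400, so the missing entry is 4800 ÷ 2400 = 2.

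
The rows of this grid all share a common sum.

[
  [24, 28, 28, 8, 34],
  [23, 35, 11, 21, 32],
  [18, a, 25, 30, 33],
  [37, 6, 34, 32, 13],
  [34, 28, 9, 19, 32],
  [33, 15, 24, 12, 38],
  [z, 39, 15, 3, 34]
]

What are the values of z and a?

Row 2 sums to 122 and so does row 5; that's the common total.
In row 7 the known cells total 91, leaving 122 − 91 = 31.
In row 3 the known cells total 106, leaving 122 − 106 = 16.

z = 31, a = 16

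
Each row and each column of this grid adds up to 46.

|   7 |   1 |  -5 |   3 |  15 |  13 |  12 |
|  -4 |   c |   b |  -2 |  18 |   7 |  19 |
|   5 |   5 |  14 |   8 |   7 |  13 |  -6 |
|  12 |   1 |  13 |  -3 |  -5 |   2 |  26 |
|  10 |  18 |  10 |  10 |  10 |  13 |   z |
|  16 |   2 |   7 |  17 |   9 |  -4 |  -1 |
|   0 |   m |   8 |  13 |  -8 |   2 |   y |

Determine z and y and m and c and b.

Column 3: -5 + 14 + 13 + 10 + 7 + 8 = 47, so its missing entry is 46 − 47 = -1.
Row 2: -4 − 1 − 2 + 18 + 7 + 19 = 37, so its missing entry is 46 − 37 = 9.
Column 2: 1 + 9 + 5 + 1 + 18 + 2 = 36, so its missing entry is 46 − 36 = 10.
Row 5: 10 + 18 + 10 + 10 + 10 + 13 = 71, so its missing entry is 46 − 71 = -25.
Row 7: 0 + 10 + 8 + 13 − 8 + 2 = 25, so its missing entry is 46 − 25 = 21.

z = -25, y = 21, m = 10, c = 9, b = -1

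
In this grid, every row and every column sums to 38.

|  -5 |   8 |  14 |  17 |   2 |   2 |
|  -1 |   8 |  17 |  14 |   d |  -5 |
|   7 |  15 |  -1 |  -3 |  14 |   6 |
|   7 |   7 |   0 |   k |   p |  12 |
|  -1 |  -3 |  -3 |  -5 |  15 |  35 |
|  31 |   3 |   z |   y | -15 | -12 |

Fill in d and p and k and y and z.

Row 2: -1 + 8 + 17 + 14 − 5 = 33, so its missing entry is 38 − 33 = 5.
Column 5: 2 + 5 + 14 + 15 − 15 = 21, so its missing entry is 38 − 21 = 17.
Row 4: 7 + 7 + 0 + 17 + 12 = 43, so its missing entry is 38 − 43 = -5.
Column 4: 17 + 14 − 3 − 5 − 5 = 18, so its missing entry is 38 − 18 = 20.
Row 6: 31 + 3 + 20 − 15 − 12 = 27, so its missing entry is 38 − 27 = 11.

d = 5, p = 17, k = -5, y = 20, z = 11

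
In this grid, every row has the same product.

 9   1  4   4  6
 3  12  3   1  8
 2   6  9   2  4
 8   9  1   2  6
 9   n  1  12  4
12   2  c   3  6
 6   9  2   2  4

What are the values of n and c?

n = 2, c = 2

Rows 2 and 7 each multiply to 864, so every row has product 864.
Row 5: 9×1×12×4 = 432, so the missing entry is 864 ÷ 432 = 2.
Row 6: 12×2×3×6 = 432, so the missing entry is 864 ÷ 432 = 2.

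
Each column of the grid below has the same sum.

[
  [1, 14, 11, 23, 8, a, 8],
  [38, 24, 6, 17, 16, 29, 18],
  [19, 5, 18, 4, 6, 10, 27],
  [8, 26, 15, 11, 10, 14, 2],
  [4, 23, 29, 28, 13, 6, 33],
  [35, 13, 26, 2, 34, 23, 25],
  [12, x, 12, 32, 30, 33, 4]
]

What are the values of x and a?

x = 12, a = 2

Column 4 sums to 117 and so does column 7; that's the common total.
In column 2 the known cells total 105, leaving 117 − 105 = 12.
In column 6 the known cells total 115, leaving 117 − 115 = 2.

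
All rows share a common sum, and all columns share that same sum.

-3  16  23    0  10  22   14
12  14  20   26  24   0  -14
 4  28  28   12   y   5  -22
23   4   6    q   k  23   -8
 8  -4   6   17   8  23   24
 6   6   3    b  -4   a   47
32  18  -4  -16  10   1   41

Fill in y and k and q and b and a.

Rows 1 and 2 both sum to 82, so that's the common total.
Row 3: 4 + 28 + 28 + 12 + 5 − 22 = 55, so its missing entry is 82 − 55 = 27.
Column 6: 22 + 0 + 5 + 23 + 23 + 1 = 74, so its missing entry is 82 − 74 = 8.
Column 5: 10 + 24 + 27 + 8 − 4 + 10 = 75, so its missing entry is 82 − 75 = 7.
Row 4: 23 + 4 + 6 + 7 + 23 − 8 = 55, so its missing entry is 82 − 55 = 27.
Row 6: 6 + 6 + 3 − 4 + 8 + 47 = 66, so its missing entry is 82 − 66 = 16.

y = 27, k = 7, q = 27, b = 16, a = 8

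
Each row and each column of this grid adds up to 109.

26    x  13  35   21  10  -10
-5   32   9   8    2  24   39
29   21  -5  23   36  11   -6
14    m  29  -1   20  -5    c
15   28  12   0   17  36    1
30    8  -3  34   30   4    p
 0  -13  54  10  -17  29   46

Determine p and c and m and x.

The known cells in row 1 total 95, leaving 109 − 95 = 14 for the blank.
The known cells in column 2 total 90, leaving 109 − 90 = 19 for the blank.
The known cells in row 6 total 103, leaving 109 − 103 = 6 for the blank.
The known cells in row 4 total 76, leaving 109 − 76 = 33 for the blank.

p = 6, c = 33, m = 19, x = 14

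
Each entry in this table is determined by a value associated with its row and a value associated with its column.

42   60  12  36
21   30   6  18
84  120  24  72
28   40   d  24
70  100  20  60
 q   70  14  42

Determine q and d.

q = 49, d = 8

Each row is a constant multiple of every other row — this is a multiplication table with the headers hidden.
Row 6 is 42/36 = 7/6 times row 1, so its entry in column 1 is 42 × 7/6 = 49.
Row 4 is 24/36 = 2/3 times row 1, so its entry in column 3 is 12 × 2/3 = 8.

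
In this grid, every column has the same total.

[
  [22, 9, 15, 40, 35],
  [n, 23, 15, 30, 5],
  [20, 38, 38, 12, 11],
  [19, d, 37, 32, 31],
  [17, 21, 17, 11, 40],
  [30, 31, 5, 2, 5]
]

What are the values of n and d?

n = 19, d = 5

Column 4 sums to 127 and so does column 5; that's the common total.
In column 1 the known cells total 108, leaving 127 − 108 = 19.
In column 2 the known cells total 122, leaving 127 − 122 = 5.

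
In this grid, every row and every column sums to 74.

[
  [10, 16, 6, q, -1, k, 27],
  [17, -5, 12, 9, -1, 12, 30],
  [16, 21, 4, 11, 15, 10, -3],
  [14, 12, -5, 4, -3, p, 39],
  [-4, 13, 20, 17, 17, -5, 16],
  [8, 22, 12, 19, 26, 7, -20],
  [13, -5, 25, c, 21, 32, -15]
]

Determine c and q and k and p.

c = 3, q = 11, k = 5, p = 13

Row 7 has 13 − 5 + 25 + 21 + 32 − 15 = 71; the blank must be 74 − 71 = 3.
Row 4 has 14 + 12 − 5 + 4 − 3 + 39 = 61; the blank must be 74 − 61 = 13.
Column 6 has 12 + 10 + 13 − 5 + 7 + 32 = 69; the blank must be 74 − 69 = 5.
Row 1 has 10 + 16 + 6 − 1 + 5 + 27 = 63; the blank must be 74 − 63 = 11.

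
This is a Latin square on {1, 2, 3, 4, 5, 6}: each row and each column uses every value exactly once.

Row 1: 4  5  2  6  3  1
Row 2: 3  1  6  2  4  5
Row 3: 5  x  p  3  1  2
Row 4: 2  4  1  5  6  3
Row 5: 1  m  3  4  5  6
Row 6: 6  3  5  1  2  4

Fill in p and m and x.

p = 4, m = 2, x = 6

At (row 5, col 2): row 5 already has {1, 3, 4, 5, 6}, so the value is 2.
At (row 3, col 2): column 2 already has {1, 2, 3, 4, 5}, so the value is 6.
At (row 3, col 3): row 3 already has {1, 2, 3, 5, 6}, so the value is 4.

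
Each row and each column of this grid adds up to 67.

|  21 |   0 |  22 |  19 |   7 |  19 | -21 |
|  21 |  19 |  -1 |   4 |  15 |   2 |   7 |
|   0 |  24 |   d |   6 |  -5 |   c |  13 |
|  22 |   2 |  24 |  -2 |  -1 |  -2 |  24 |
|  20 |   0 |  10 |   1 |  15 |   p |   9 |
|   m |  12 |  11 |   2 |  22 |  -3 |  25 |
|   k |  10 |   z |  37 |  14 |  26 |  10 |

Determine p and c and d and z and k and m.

p = 12, c = 13, d = 16, z = -15, k = -15, m = -2

Row 5 has 20 + 0 + 10 + 1 + 15 + 9 = 55; the blank must be 67 − 55 = 12.
Row 6 has 12 + 11 + 2 + 22 − 3 + 25 = 69; the blank must be 67 − 69 = -2.
Column 1 has 21 + 21 + 0 + 22 + 20 − 2 = 82; the blank must be 67 − 82 = -15.
Row 7 has -15 + 10 + 37 + 14 + 26 + 10 = 82; the blank must be 67 − 82 = -15.
Column 3 has 22 − 1 + 24 + 10 + 11 − 15 = 51; the blank must be 67 − 51 = 16.
Row 3 has 0 + 24 + 16 + 6 − 5 + 13 = 54; the blank must be 67 − 54 = 13.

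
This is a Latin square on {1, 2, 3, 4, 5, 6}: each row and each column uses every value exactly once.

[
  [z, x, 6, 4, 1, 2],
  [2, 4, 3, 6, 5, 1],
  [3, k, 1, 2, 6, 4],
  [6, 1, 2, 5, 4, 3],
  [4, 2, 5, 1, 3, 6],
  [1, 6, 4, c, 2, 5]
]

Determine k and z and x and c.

k = 5, z = 5, x = 3, c = 3

For row 6, column 4: row 6 already has {1, 2, 4, 5, 6}; that leaves 3.
For row 3, column 2: row 3 already has {1, 2, 3, 4, 6}; that leaves 5.
At (row 1, col 2): column 2 already has {1, 2, 4, 5, 6}, so the value is 3.
Cell (1,1): row 1 already has {1, 2, 3, 4, 6} → 5.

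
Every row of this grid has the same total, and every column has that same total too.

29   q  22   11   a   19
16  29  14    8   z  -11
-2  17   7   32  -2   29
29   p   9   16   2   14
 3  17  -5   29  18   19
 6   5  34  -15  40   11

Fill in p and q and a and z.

p = 11, q = 2, a = -2, z = 25

Rows 3 and 5 both sum to 81, so that's the common total.
Row 4: 29 + 9 + 16 + 2 + 14 = 70, so its missing entry is 81 − 70 = 11.
Row 2: 16 + 29 + 14 + 8 − 11 = 56, so its missing entry is 81 − 56 = 25.
Column 5: 25 − 2 + 2 + 18 + 40 = 83, so its missing entry is 81 − 83 = -2.
Row 1: 29 + 22 + 11 − 2 + 19 = 79, so its missing entry is 81 − 79 = 2.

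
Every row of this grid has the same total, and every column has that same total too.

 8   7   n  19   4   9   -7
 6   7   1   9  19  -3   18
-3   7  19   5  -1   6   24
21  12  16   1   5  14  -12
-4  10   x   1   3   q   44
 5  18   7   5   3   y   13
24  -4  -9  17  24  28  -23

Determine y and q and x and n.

Rows 2 and 3 both sum to 57, so that's the common total.
Row 6 has 5 + 18 + 7 + 5 + 3 + 13 = 51; the blank must be 57 − 51 = 6.
Column 6 has 9 − 3 + 6 + 14 + 6 + 28 = 60; the blank must be 57 − 60 = -3.
Row 5 has -4 + 10 + 1 + 3 − 3 + 44 = 51; the blank must be 57 − 51 = 6.
Row 1 has 8 + 7 + 19 + 4 + 9 − 7 = 40; the blank must be 57 − 40 = 17.

y = 6, q = -3, x = 6, n = 17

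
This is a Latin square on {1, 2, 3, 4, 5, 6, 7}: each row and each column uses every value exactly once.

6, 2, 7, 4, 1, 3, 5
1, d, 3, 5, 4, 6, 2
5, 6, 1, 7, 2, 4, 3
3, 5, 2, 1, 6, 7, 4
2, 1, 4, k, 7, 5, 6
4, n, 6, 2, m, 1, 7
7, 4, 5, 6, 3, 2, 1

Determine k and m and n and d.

k = 3, m = 5, n = 3, d = 7

For row 2, column 2: row 2 already has {1, 2, 3, 4, 5, 6}; that leaves 7.
At (row 6, col 5): column 5 already has {1, 2, 3, 4, 6, 7}, so the value is 5.
For row 6, column 2: row 6 already has {1, 2, 4, 5, 6, 7}; that leaves 3.
Cell (5,4): row 5 already has {1, 2, 4, 5, 6, 7} → 3.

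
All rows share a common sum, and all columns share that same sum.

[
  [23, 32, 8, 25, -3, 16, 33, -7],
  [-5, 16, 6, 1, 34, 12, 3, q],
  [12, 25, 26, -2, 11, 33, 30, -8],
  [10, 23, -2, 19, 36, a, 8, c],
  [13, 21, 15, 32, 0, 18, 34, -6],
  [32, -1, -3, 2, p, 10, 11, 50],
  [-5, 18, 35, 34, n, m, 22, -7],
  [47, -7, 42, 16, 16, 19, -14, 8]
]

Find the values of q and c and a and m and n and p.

Rows 1 and 3 both sum to 127, so that's the common total.
Row 6 has 32 − 1 − 3 + 2 + 10 + 11 + 50 = 101; the blank must be 127 − 101 = 26.
Column 5 has -3 + 34 + 11 + 36 + 0 + 26 + 16 = 120; the blank must be 127 − 120 = 7.
Row 7 has -5 + 18 + 35 + 34 + 7 + 22 − 7 = 104; the blank must be 127 − 104 = 23.
Row 2 has -5 + 16 + 6 + 1 + 34 + 12 + 3 = 67; the blank must be 127 − 67 = 60.
Column 8 has -7 + 60 − 8 − 6 + 50 − 7 + 8 = 90; the blank must be 127 − 90 = 37.
Row 4 has 10 + 23 − 2 + 19 + 36 + 8 + 37 = 131; the blank must be 127 − 131 = -4.

q = 60, c = 37, a = -4, m = 23, n = 7, p = 26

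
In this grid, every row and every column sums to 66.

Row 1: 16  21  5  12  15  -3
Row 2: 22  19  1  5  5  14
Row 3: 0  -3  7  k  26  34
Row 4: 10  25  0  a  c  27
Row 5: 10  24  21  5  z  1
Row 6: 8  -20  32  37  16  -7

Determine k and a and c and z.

k = 2, a = 5, c = -1, z = 5

The known cells in row 3 total 64, leaving 66 − 64 = 2 for the blank.
The known cells in column 4 total 61, leaving 66 − 61 = 5 for the blank.
The known cells in row 4 total 67, leaving 66 − 67 = -1 for the blank.
The known cells in row 5 total 61, leaving 66 − 61 = 5 for the blank.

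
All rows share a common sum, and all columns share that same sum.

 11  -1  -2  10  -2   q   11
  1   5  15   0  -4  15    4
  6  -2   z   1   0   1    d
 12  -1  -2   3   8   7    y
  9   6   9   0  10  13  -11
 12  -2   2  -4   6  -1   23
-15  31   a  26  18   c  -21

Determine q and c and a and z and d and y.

Rows 2 and 5 both sum to 36, so that's the common total.
Row 4 has 12 − 1 − 2 + 3 + 8 + 7 = 27; the blank must be 36 − 27 = 9.
Column 7 has 11 + 4 + 9 − 11 + 23 − 21 = 15; the blank must be 36 − 15 = 21.
Row 1 has 11 − 1 − 2 + 10 − 2 + 11 = 27; the blank must be 36 − 27 = 9.
Column 6 has 9 + 15 + 1 + 7 + 13 − 1 = 44; the blank must be 36 − 44 = -8.
Row 7 has -15 + 31 + 26 + 18 − 8 − 21 = 31; the blank must be 36 − 31 = 5.
Row 3 has 6 − 2 + 1 + 0 + 1 + 21 = 27; the blank must be 36 − 27 = 9.

q = 9, c = -8, a = 5, z = 9, d = 21, y = 9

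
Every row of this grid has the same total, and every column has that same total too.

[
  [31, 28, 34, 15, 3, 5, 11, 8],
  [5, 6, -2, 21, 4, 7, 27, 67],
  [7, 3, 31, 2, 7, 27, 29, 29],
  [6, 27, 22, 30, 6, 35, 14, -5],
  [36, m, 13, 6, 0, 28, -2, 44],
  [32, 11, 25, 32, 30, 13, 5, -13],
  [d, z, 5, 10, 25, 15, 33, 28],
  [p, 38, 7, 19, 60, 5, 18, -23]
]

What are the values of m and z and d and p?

Rows 1 and 2 both sum to 135, so that's the common total.
The known cells in row 8 total 124, leaving 135 − 124 = 11 for the blank.
The known cells in row 5 total 125, leaving 135 − 125 = 10 for the blank.
The known cells in column 2 total 123, leaving 135 − 123 = 12 for the blank.
The known cells in row 7 total 128, leaving 135 − 128 = 7 for the blank.

m = 10, z = 12, d = 7, p = 11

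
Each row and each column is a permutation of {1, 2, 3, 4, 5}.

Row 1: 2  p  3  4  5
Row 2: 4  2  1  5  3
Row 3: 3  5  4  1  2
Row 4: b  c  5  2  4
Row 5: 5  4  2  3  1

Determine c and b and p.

At (row 1, col 2): row 1 already has {2, 3, 4, 5}, so the value is 1.
At (row 4, col 2): column 2 already has {1, 2, 4, 5}, so the value is 3.
At (row 4, col 1): row 4 already has {2, 3, 4, 5}, so the value is 1.

c = 3, b = 1, p = 1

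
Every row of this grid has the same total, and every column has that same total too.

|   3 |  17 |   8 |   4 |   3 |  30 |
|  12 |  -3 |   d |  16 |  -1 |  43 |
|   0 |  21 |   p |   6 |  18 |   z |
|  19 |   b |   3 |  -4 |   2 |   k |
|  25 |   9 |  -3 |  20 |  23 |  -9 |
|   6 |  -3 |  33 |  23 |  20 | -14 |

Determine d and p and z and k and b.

d = -2, p = 26, z = -6, k = 21, b = 24

Rows 1 and 5 both sum to 65, so that's the common total.
The known cells in row 2 total 67, leaving 65 − 67 = -2 for the blank.
The known cells in column 2 total 41, leaving 65 − 41 = 24 for the blank.
The known cells in column 3 total 39, leaving 65 − 39 = 26 for the blank.
The known cells in row 3 total 71, leaving 65 − 71 = -6 for the blank.
The known cells in row 4 total 44, leaving 65 − 44 = 21 for the blank.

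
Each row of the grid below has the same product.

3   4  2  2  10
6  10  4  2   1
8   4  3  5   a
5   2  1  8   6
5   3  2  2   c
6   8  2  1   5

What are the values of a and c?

Rows 1 and 6 each multiply to 480, so every row has product 480.
Row 3: 8×4×3×5 = 480, so the missing entry is 480 ÷ 480 = 1.
Row 5: 5×3×2×2 = 60, so the missing entry is 480 ÷ 60 = 8.

a = 1, c = 8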